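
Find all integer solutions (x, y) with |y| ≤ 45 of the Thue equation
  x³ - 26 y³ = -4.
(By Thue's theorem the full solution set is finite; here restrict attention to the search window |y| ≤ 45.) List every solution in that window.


The equation is x³ - 26y³ = -4. For fixed y, x³ = 26·y³ − 4, so a solution requires the RHS to be a perfect cube.
Strategy: iterate y from -45 to 45, compute RHS = 26·y³ − 4, and check whether it is a (positive or negative) perfect cube.
Check small values of y:
  y = 0: RHS = -4 is not a perfect cube.
  y = 1: RHS = 22 is not a perfect cube.
  y = -1: RHS = -30 is not a perfect cube.
  y = 2: RHS = 204 is not a perfect cube.
  y = -2: RHS = -212 is not a perfect cube.
  y = 3: RHS = 698 is not a perfect cube.
  y = -3: RHS = -706 is not a perfect cube.
Continuing the search up to |y| = 45 finds no solutions either.
No (x, y) in the scanned range satisfies the equation.

No integer solutions with |y| ≤ 45.


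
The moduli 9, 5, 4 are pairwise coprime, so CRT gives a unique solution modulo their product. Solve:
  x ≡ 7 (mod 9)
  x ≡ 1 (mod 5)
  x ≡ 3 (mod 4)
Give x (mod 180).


Moduli 9, 5, 4 are pairwise coprime; by CRT there is a unique solution modulo M = 9 · 5 · 4 = 180.
Solve pairwise, accumulating the modulus:
  Start with x ≡ 7 (mod 9).
  Combine with x ≡ 1 (mod 5): since gcd(9, 5) = 1, we get a unique residue mod 45.
    Write x = 7 + 9·t and substitute into x ≡ 1 (mod 5): 9·t ≡ 1 − 7 = -6 (mod 5).
    Reduce coefficients mod 5: 4·t ≡ 4 (mod 5).
    The inverse of 4 mod 5 is 4 (since 4·4 = 16 = 3·5 + 1), so t ≡ 4·4 = 16 ≡ 1 (mod 5).
    Then x = 7 + 9·1 = 16, valid modulo lcm(9, 5) = 45: x ≡ 16 (mod 45).
  Combine with x ≡ 3 (mod 4): since gcd(45, 4) = 1, we get a unique residue mod 180.
    Write x = 16 + 45·t and substitute into x ≡ 3 (mod 4): 45·t ≡ 3 − 16 = -13 (mod 4).
    Reduce coefficients mod 4: 1·t ≡ 3 (mod 4).
    So t ≡ 3 (mod 4).
    Then x = 16 + 45·3 = 151, valid modulo lcm(45, 4) = 180: x ≡ 151 (mod 180).
Verify: 151 mod 9 = 7 ✓, 151 mod 5 = 1 ✓, 151 mod 4 = 3 ✓.

x ≡ 151 (mod 180).


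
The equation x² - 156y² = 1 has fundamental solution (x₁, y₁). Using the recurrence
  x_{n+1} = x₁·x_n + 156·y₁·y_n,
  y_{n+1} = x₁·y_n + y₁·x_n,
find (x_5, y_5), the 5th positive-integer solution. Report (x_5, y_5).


Step 1: Find the fundamental solution (x₁, y₁) of x² - 156y² = 1.
  Expand √156 as a continued fraction. a₀ = ⌊√156⌋ = 12; iterate m_{k+1} = d_k·a_k − m_k, d_{k+1} = (156 − m_{k+1}²)/d_k, a_{k+1} = ⌊(a₀ + m_{k+1})/d_{k+1}⌋ (starting m₀ = 0, d₀ = 1), with convergents p_k = a_k·p_{k-1} + p_{k-2}, q_k = a_k·q_{k-1} + q_{k-2} (p₋₁ = 1, q₋₁ = 0):
  k = 0: a₀ = 12; p₀/q₀ = 12/1; p₀² − 156·q₀² = 144 − 156 = -12.
  k = 1: m = 12, d = 12, a = ⌊(12 + 12)/12⌋ = 2; p/q = (2·12 + 1)/(2·1 + 0) = 25/2; p² − 156·q² = 625 − 624 = 1.
  The first convergent with p² − 156·q² = 1 gives the fundamental solution (x₁, y₁) = (25, 2).
Step 2: Apply the recurrence (x_{n+1}, y_{n+1}) = (x₁x_n + 156y₁y_n, x₁y_n + y₁x_n) repeatedly.
  From (x_1, y_1) = (25, 2): x_2 = 25·25 + 156·2·2 = 1249; y_2 = 25·2 + 2·25 = 100.
  From (x_2, y_2) = (1249, 100): x_3 = 25·1249 + 156·2·100 = 62425; y_3 = 25·100 + 2·1249 = 4998.
  From (x_3, y_3) = (62425, 4998): x_4 = 25·62425 + 156·2·4998 = 3120001; y_4 = 25·4998 + 2·62425 = 249800.
  From (x_4, y_4) = (3120001, 249800): x_5 = 25·3120001 + 156·2·249800 = 155937625; y_5 = 25·249800 + 2·3120001 = 12485002.
Step 3: Verify x_5² - 156·y_5² = 24316542890640625 - 24316542890640624 = 1 (should be 1). ✓

(x_1, y_1) = (25, 2); (x_5, y_5) = (155937625, 12485002).


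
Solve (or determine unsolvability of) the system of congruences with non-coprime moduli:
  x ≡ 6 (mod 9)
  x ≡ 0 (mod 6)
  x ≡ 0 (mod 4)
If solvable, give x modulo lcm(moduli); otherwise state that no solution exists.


Moduli 9, 6, 4 are not pairwise coprime, so CRT works modulo lcm(m_i) when all pairwise compatibility conditions hold.
Pairwise compatibility: gcd(m_i, m_j) must divide a_i - a_j for every pair.
Merge one congruence at a time:
  Start: x ≡ 6 (mod 9).
  Combine with x ≡ 0 (mod 6): gcd(9, 6) = 3; 0 - 6 = -6, which IS divisible by 3, so compatible.
    Write x = 6 + 9·t and substitute into x ≡ 0 (mod 6): 9·t ≡ 0 − 6 = -6 (mod 6).
    Divide the congruence (and modulus) by g = 3: 3·t ≡ -2 (mod 2).
    Reduce coefficients mod 2: 1·t ≡ 0 (mod 2).
    So t ≡ 0 (mod 2).
    Then x = 6 + 9·0 = 6, valid modulo lcm(9, 6) = 18: x ≡ 6 (mod 18).
  Combine with x ≡ 0 (mod 4): gcd(18, 4) = 2; 0 - 6 = -6, which IS divisible by 2, so compatible.
    Write x = 6 + 18·t and substitute into x ≡ 0 (mod 4): 18·t ≡ 0 − 6 = -6 (mod 4).
    Divide the congruence (and modulus) by g = 2: 9·t ≡ -3 (mod 2).
    Reduce coefficients mod 2: 1·t ≡ 1 (mod 2).
    So t ≡ 1 (mod 2).
    Then x = 6 + 18·1 = 24, valid modulo lcm(18, 4) = 36: x ≡ 24 (mod 36).
Verify: 24 mod 9 = 6, 24 mod 6 = 0, 24 mod 4 = 0.

x ≡ 24 (mod 36).


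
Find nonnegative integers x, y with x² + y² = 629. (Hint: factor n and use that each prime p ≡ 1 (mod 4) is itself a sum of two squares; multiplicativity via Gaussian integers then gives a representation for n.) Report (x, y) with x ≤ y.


Step 1: Factor n = 629 = 17 · 37.
Step 2: Check the mod-4 condition on each prime factor: 17 ≡ 1 (mod 4), exponent 1; 37 ≡ 1 (mod 4), exponent 1.
All primes ≡ 3 (mod 4) appear to even exponent (or don't appear), so by the two-squares theorem n IS expressible as a sum of two squares.
Step 3: Build a representation. Here n = 17 · 37 is a product of primes ≡ 1 (mod 4). Each prime p ≡ 1 (mod 4) is itself a sum of two squares; find a² by testing p − a² for a perfect square:
  17: 17 − 1² = 16 = 4² ⇒ 17 = 1² + 4².
  37: 37 − 1² = 36 = 6² ⇒ 37 = 1² + 6².
  Combine using the Brahmagupta–Fibonacci identity (a² + b²)(c² + d²) = (ac − bd)² + (ad + bc)² = (ac + bd)² + (ad − bc)²:
  17 · 37 = 629: from (1² + 4²)(1² + 6²), take (1·1 − 4·6, 1·6 + 4·1) = (1 − 24, 6 + 4) = (-23, 10); dropping signs (only squares matter) gives (23, 10); check 23² + 10² = 529 + 100 = 629 ✓.
Step 4: Order so x ≤ y and verify: 10² + 23² = 100 + 529 = 629 = n. ✓

n = 629 = 10² + 23² (one valid representation with x ≤ y).


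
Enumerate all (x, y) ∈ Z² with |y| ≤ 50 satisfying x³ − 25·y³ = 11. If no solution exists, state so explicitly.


The equation is x³ - 25y³ = 11. For fixed y, x³ = 25·y³ + 11, so a solution requires the RHS to be a perfect cube.
Strategy: iterate y from -50 to 50, compute RHS = 25·y³ + 11, and check whether it is a (positive or negative) perfect cube.
Check small values of y:
  y = 0: RHS = 11 is not a perfect cube.
  y = 1: RHS = 36 is not a perfect cube.
  y = -1: RHS = -14 is not a perfect cube.
  y = 2: RHS = 211 is not a perfect cube.
  y = -2: RHS = -189 is not a perfect cube.
  y = 3: RHS = 686 is not a perfect cube.
  y = -3: RHS = -664 is not a perfect cube.
Continuing the search up to |y| = 50 finds no solutions either.
No (x, y) in the scanned range satisfies the equation.

No integer solutions with |y| ≤ 50.


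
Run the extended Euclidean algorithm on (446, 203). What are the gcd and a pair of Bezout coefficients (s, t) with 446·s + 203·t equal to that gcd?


Euclidean algorithm on (446, 203) — divide until remainder is 0:
  446 = 2 · 203 + 40
  203 = 5 · 40 + 3
  40 = 13 · 3 + 1
  3 = 3 · 1 + 0
gcd(446, 203) = 1.
Track Bezout coefficients alongside the remainders: start with r₀ = 446 = a·1 + b·0 (s = 1, t = 0) and r₁ = 203 = a·0 + b·1 (s = 0, t = 1); each new remainder r_{k+1} = r_{k-1} − q_k·r_k inherits s_{k+1} = s_{k-1} − q_k·s_k, t_{k+1} = t_{k-1} − q_k·t_k, so r_k = a·s_k + b·t_k at every step:
  q = 2: r = 40, s = 1 − 2·0 = 1, t = 0 − 2·1 = -2  (check: 446·1 + 203·(-2) = 40)
  q = 5: r = 3, s = 0 − 5·1 = -5, t = 1 − 5·(-2) = 11  (check: 446·(-5) + 203·11 = 3)
  q = 13: r = 1, s = 1 − 13·(-5) = 66, t = -2 − 13·11 = -145  (check: 446·66 + 203·(-145) = 1)
The row with r = 1 (the gcd) gives the Bezout coefficients s = 66, t = -145.
Result: 446 · (66) + 203 · (-145) = 1.

gcd(446, 203) = 1; s = 66, t = -145 (check: 446·66 + 203·(-145) = 1).


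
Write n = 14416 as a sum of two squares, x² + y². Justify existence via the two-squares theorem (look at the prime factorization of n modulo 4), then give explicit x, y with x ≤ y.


Step 1: Factor n = 14416 = 2^4 · 17 · 53.
Step 2: Check the mod-4 condition on each prime factor: 2 = 2 (special); 17 ≡ 1 (mod 4), exponent 1; 53 ≡ 1 (mod 4), exponent 1.
All primes ≡ 3 (mod 4) appear to even exponent (or don't appear), so by the two-squares theorem n IS expressible as a sum of two squares.
Step 3: Build a representation. Group n = k² · m with k = 4 and m = 17 · 53 = 901 (a product of primes ≡ 1 (mod 4)); a representation of m scales to one of n via (k·x)² + (k·y)² = k²(x² + y²). Each prime p ≡ 1 (mod 4) is itself a sum of two squares; find a² by testing p − a² for a perfect square:
  17: 17 − 1² = 16 = 4² ⇒ 17 = 1² + 4².
  53: 53 − 1² = 52, 53 − 2² = 49 = 7² ⇒ 53 = 2² + 7².
  Combine using the Brahmagupta–Fibonacci identity (a² + b²)(c² + d²) = (ac − bd)² + (ad + bc)² = (ac + bd)² + (ad − bc)²:
  17 · 53 = 901: from (1² + 4²)(2² + 7²), take (1·2 − 4·7, 1·7 + 4·2) = (2 − 28, 7 + 8) = (-26, 15); dropping signs (only squares matter) gives (26, 15); check 26² + 15² = 676 + 225 = 901 ✓.
  Scale by k = 4: (4·26, 4·15) = (104, 60).
Step 4: Order so x ≤ y and verify: 60² + 104² = 3600 + 10816 = 14416 = n. ✓

n = 14416 = 60² + 104² (one valid representation with x ≤ y).


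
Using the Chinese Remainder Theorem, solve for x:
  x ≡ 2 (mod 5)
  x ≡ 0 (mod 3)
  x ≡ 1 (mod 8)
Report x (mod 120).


Moduli 5, 3, 8 are pairwise coprime; by CRT there is a unique solution modulo M = 5 · 3 · 8 = 120.
Solve pairwise, accumulating the modulus:
  Start with x ≡ 2 (mod 5).
  Combine with x ≡ 0 (mod 3): since gcd(5, 3) = 1, we get a unique residue mod 15.
    Write x = 2 + 5·t and substitute into x ≡ 0 (mod 3): 5·t ≡ 0 − 2 = -2 (mod 3).
    Reduce coefficients mod 3: 2·t ≡ 1 (mod 3).
    The inverse of 2 mod 3 is 2 (since 2·2 = 4 = 1·3 + 1), so t ≡ 2·1 = 2 ≡ 2 (mod 3).
    Then x = 2 + 5·2 = 12, valid modulo lcm(5, 3) = 15: x ≡ 12 (mod 15).
  Combine with x ≡ 1 (mod 8): since gcd(15, 8) = 1, we get a unique residue mod 120.
    Write x = 12 + 15·t and substitute into x ≡ 1 (mod 8): 15·t ≡ 1 − 12 = -11 (mod 8).
    Reduce coefficients mod 8: 7·t ≡ 5 (mod 8).
    The inverse of 7 mod 8 is 7 (since 7·7 = 49 = 6·8 + 1), so t ≡ 7·5 = 35 ≡ 3 (mod 8).
    Then x = 12 + 15·3 = 57, valid modulo lcm(15, 8) = 120: x ≡ 57 (mod 120).
Verify: 57 mod 5 = 2 ✓, 57 mod 3 = 0 ✓, 57 mod 8 = 1 ✓.

x ≡ 57 (mod 120).


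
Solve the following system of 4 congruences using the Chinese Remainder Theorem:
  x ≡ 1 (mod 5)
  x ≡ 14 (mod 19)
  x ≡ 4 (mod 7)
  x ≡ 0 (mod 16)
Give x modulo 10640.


Product of moduli M = 5 · 19 · 7 · 16 = 10640.
Merge one congruence at a time:
  Start: x ≡ 1 (mod 5).
  Combine with x ≡ 14 (mod 19); new modulus lcm = 95.
    Write x = 1 + 5·t and substitute into x ≡ 14 (mod 19): 5·t ≡ 14 − 1 = 13 (mod 19).
    The inverse of 5 mod 19 is 4 (since 5·4 = 20 = 1·19 + 1), so t ≡ 4·13 = 52 ≡ 14 (mod 19).
    Then x = 1 + 5·14 = 71, valid modulo lcm(5, 19) = 95: x ≡ 71 (mod 95).
  Combine with x ≡ 4 (mod 7); new modulus lcm = 665.
    Write x = 71 + 95·t and substitute into x ≡ 4 (mod 7): 95·t ≡ 4 − 71 = -67 (mod 7).
    Reduce coefficients mod 7: 4·t ≡ 3 (mod 7).
    The inverse of 4 mod 7 is 2 (since 4·2 = 8 = 1·7 + 1), so t ≡ 2·3 = 6 ≡ 6 (mod 7).
    Then x = 71 + 95·6 = 641, valid modulo lcm(95, 7) = 665: x ≡ 641 (mod 665).
  Combine with x ≡ 0 (mod 16); new modulus lcm = 10640.
    Write x = 641 + 665·t and substitute into x ≡ 0 (mod 16): 665·t ≡ 0 − 641 = -641 (mod 16).
    Reduce coefficients mod 16: 9·t ≡ 15 (mod 16).
    The inverse of 9 mod 16 is 9 (since 9·9 = 81 = 5·16 + 1), so t ≡ 9·15 = 135 ≡ 7 (mod 16).
    Then x = 641 + 665·7 = 5296, valid modulo lcm(665, 16) = 10640: x ≡ 5296 (mod 10640).
Verify against each original: 5296 mod 5 = 1, 5296 mod 19 = 14, 5296 mod 7 = 4, 5296 mod 16 = 0.

x ≡ 5296 (mod 10640).


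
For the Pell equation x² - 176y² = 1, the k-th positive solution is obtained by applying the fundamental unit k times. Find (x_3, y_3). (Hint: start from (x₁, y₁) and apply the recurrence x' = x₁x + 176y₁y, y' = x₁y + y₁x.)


Step 1: Find the fundamental solution (x₁, y₁) of x² - 176y² = 1.
  Expand √176 as a continued fraction. a₀ = ⌊√176⌋ = 13; iterate m_{k+1} = d_k·a_k − m_k, d_{k+1} = (176 − m_{k+1}²)/d_k, a_{k+1} = ⌊(a₀ + m_{k+1})/d_{k+1}⌋ (starting m₀ = 0, d₀ = 1), with convergents p_k = a_k·p_{k-1} + p_{k-2}, q_k = a_k·q_{k-1} + q_{k-2} (p₋₁ = 1, q₋₁ = 0):
  k = 0: a₀ = 13; p₀/q₀ = 13/1; p₀² − 176·q₀² = 169 − 176 = -7.
  k = 1: m = 13, d = 7, a = ⌊(13 + 13)/7⌋ = 3; p/q = (3·13 + 1)/(3·1 + 0) = 40/3; p² − 176·q² = 1600 − 1584 = 16.
  k = 2: m = 8, d = 16, a = ⌊(13 + 8)/16⌋ = 1; p/q = (1·40 + 13)/(1·3 + 1) = 53/4; p² − 176·q² = 2809 − 2816 = -7.
  k = 3: m = 8, d = 7, a = ⌊(13 + 8)/7⌋ = 3; p/q = (3·53 + 40)/(3·4 + 3) = 199/15; p² − 176·q² = 39601 − 39600 = 1.
  The first convergent with p² − 176·q² = 1 gives the fundamental solution (x₁, y₁) = (199, 15).
Step 2: Apply the recurrence (x_{n+1}, y_{n+1}) = (x₁x_n + 176y₁y_n, x₁y_n + y₁x_n) repeatedly.
  From (x_1, y_1) = (199, 15): x_2 = 199·199 + 176·15·15 = 79201; y_2 = 199·15 + 15·199 = 5970.
  From (x_2, y_2) = (79201, 5970): x_3 = 199·79201 + 176·15·5970 = 31521799; y_3 = 199·5970 + 15·79201 = 2376045.
Step 3: Verify x_3² - 176·y_3² = 993623812196401 - 993623812196400 = 1 (should be 1). ✓

(x_1, y_1) = (199, 15); (x_3, y_3) = (31521799, 2376045).


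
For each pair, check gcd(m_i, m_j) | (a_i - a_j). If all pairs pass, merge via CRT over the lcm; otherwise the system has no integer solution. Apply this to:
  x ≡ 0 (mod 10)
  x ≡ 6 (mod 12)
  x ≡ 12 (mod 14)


Moduli 10, 12, 14 are not pairwise coprime, so CRT works modulo lcm(m_i) when all pairwise compatibility conditions hold.
Pairwise compatibility: gcd(m_i, m_j) must divide a_i - a_j for every pair.
Merge one congruence at a time:
  Start: x ≡ 0 (mod 10).
  Combine with x ≡ 6 (mod 12): gcd(10, 12) = 2; 6 - 0 = 6, which IS divisible by 2, so compatible.
    Write x = 0 + 10·t and substitute into x ≡ 6 (mod 12): 10·t ≡ 6 − 0 = 6 (mod 12).
    Divide the congruence (and modulus) by g = 2: 5·t ≡ 3 (mod 6).
    The inverse of 5 mod 6 is 5 (since 5·5 = 25 = 4·6 + 1), so t ≡ 5·3 = 15 ≡ 3 (mod 6).
    Then x = 0 + 10·3 = 30, valid modulo lcm(10, 12) = 60: x ≡ 30 (mod 60).
  Combine with x ≡ 12 (mod 14): gcd(60, 14) = 2; 12 - 30 = -18, which IS divisible by 2, so compatible.
    Write x = 30 + 60·t and substitute into x ≡ 12 (mod 14): 60·t ≡ 12 − 30 = -18 (mod 14).
    Divide the congruence (and modulus) by g = 2: 30·t ≡ -9 (mod 7).
    Reduce coefficients mod 7: 2·t ≡ 5 (mod 7).
    The inverse of 2 mod 7 is 4 (since 2·4 = 8 = 1·7 + 1), so t ≡ 4·5 = 20 ≡ 6 (mod 7).
    Then x = 30 + 60·6 = 390, valid modulo lcm(60, 14) = 420: x ≡ 390 (mod 420).
Verify: 390 mod 10 = 0, 390 mod 12 = 6, 390 mod 14 = 12.

x ≡ 390 (mod 420).


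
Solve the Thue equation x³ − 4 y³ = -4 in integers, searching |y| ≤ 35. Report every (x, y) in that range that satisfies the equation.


The equation is x³ - 4y³ = -4. For fixed y, x³ = 4·y³ − 4, so a solution requires the RHS to be a perfect cube.
Strategy: iterate y from -35 to 35, compute RHS = 4·y³ − 4, and check whether it is a (positive or negative) perfect cube.
Check small values of y:
  y = 0: RHS = -4 is not a perfect cube.
  y = 1: RHS = 0 = (0)³ ⇒ x = 0 works.
  y = -1: RHS = -8 = (-2)³ ⇒ x = -2 works.
  y = 2: RHS = 28 is not a perfect cube.
  y = -2: RHS = -36 is not a perfect cube.
  y = 3: RHS = 104 is not a perfect cube.
  y = -3: RHS = -112 is not a perfect cube.
Continuing the search up to |y| = 35 finds no further solutions beyond those listed.
Collected solutions: (0, 1), (-2, -1).

Solutions (with |y| ≤ 35): (0, 1), (-2, -1).


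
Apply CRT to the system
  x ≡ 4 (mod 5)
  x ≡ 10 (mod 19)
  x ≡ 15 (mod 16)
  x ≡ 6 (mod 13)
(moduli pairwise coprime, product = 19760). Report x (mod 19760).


Product of moduli M = 5 · 19 · 16 · 13 = 19760.
Merge one congruence at a time:
  Start: x ≡ 4 (mod 5).
  Combine with x ≡ 10 (mod 19); new modulus lcm = 95.
    Write x = 4 + 5·t and substitute into x ≡ 10 (mod 19): 5·t ≡ 10 − 4 = 6 (mod 19).
    The inverse of 5 mod 19 is 4 (since 5·4 = 20 = 1·19 + 1), so t ≡ 4·6 = 24 ≡ 5 (mod 19).
    Then x = 4 + 5·5 = 29, valid modulo lcm(5, 19) = 95: x ≡ 29 (mod 95).
  Combine with x ≡ 15 (mod 16); new modulus lcm = 1520.
    Write x = 29 + 95·t and substitute into x ≡ 15 (mod 16): 95·t ≡ 15 − 29 = -14 (mod 16).
    Reduce coefficients mod 16: 15·t ≡ 2 (mod 16).
    The inverse of 15 mod 16 is 15 (since 15·15 = 225 = 14·16 + 1), so t ≡ 15·2 = 30 ≡ 14 (mod 16).
    Then x = 29 + 95·14 = 1359, valid modulo lcm(95, 16) = 1520: x ≡ 1359 (mod 1520).
  Combine with x ≡ 6 (mod 13); new modulus lcm = 19760.
    Write x = 1359 + 1520·t and substitute into x ≡ 6 (mod 13): 1520·t ≡ 6 − 1359 = -1353 (mod 13).
    Reduce coefficients mod 13: 12·t ≡ 12 (mod 13).
    The inverse of 12 mod 13 is 12 (since 12·12 = 144 = 11·13 + 1), so t ≡ 12·12 = 144 ≡ 1 (mod 13).
    Then x = 1359 + 1520·1 = 2879, valid modulo lcm(1520, 13) = 19760: x ≡ 2879 (mod 19760).
Verify against each original: 2879 mod 5 = 4, 2879 mod 19 = 10, 2879 mod 16 = 15, 2879 mod 13 = 6.

x ≡ 2879 (mod 19760).


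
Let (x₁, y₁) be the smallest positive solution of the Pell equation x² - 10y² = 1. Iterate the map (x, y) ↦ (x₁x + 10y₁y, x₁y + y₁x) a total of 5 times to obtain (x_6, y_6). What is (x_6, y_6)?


Step 1: Find the fundamental solution (x₁, y₁) of x² - 10y² = 1.
  Expand √10 as a continued fraction. a₀ = ⌊√10⌋ = 3; iterate m_{k+1} = d_k·a_k − m_k, d_{k+1} = (10 − m_{k+1}²)/d_k, a_{k+1} = ⌊(a₀ + m_{k+1})/d_{k+1}⌋ (starting m₀ = 0, d₀ = 1), with convergents p_k = a_k·p_{k-1} + p_{k-2}, q_k = a_k·q_{k-1} + q_{k-2} (p₋₁ = 1, q₋₁ = 0):
  k = 0: a₀ = 3; p₀/q₀ = 3/1; p₀² − 10·q₀² = 9 − 10 = -1.
  k = 1: m = 3, d = 1, a = ⌊(3 + 3)/1⌋ = 6; p/q = (6·3 + 1)/(6·1 + 0) = 19/6; p² − 10·q² = 361 − 360 = 1.
  The first convergent with p² − 10·q² = 1 gives the fundamental solution (x₁, y₁) = (19, 6).
Step 2: Apply the recurrence (x_{n+1}, y_{n+1}) = (x₁x_n + 10y₁y_n, x₁y_n + y₁x_n) repeatedly.
  From (x_1, y_1) = (19, 6): x_2 = 19·19 + 10·6·6 = 721; y_2 = 19·6 + 6·19 = 228.
  From (x_2, y_2) = (721, 228): x_3 = 19·721 + 10·6·228 = 27379; y_3 = 19·228 + 6·721 = 8658.
  From (x_3, y_3) = (27379, 8658): x_4 = 19·27379 + 10·6·8658 = 1039681; y_4 = 19·8658 + 6·27379 = 328776.
  From (x_4, y_4) = (1039681, 328776): x_5 = 19·1039681 + 10·6·328776 = 39480499; y_5 = 19·328776 + 6·1039681 = 12484830.
  From (x_5, y_5) = (39480499, 12484830): x_6 = 19·39480499 + 10·6·12484830 = 1499219281; y_6 = 19·12484830 + 6·39480499 = 474094764.
Step 3: Verify x_6² - 10·y_6² = 2247658452522156961 - 2247658452522156960 = 1 (should be 1). ✓

(x_1, y_1) = (19, 6); (x_6, y_6) = (1499219281, 474094764).


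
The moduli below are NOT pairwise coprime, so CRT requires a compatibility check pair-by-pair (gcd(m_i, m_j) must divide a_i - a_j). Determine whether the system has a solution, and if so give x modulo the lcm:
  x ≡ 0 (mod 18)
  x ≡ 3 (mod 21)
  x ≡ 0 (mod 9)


Moduli 18, 21, 9 are not pairwise coprime, so CRT works modulo lcm(m_i) when all pairwise compatibility conditions hold.
Pairwise compatibility: gcd(m_i, m_j) must divide a_i - a_j for every pair.
Merge one congruence at a time:
  Start: x ≡ 0 (mod 18).
  Combine with x ≡ 3 (mod 21): gcd(18, 21) = 3; 3 - 0 = 3, which IS divisible by 3, so compatible.
    Write x = 0 + 18·t and substitute into x ≡ 3 (mod 21): 18·t ≡ 3 − 0 = 3 (mod 21).
    Divide the congruence (and modulus) by g = 3: 6·t ≡ 1 (mod 7).
    The inverse of 6 mod 7 is 6 (since 6·6 = 36 = 5·7 + 1), so t ≡ 6·1 = 6 ≡ 6 (mod 7).
    Then x = 0 + 18·6 = 108, valid modulo lcm(18, 21) = 126: x ≡ 108 (mod 126).
  Combine with x ≡ 0 (mod 9): gcd(126, 9) = 9; 0 - 108 = -108, which IS divisible by 9, so compatible.
    Write x = 108 + 126·t and substitute into x ≡ 0 (mod 9): 126·t ≡ 0 − 108 = -108 (mod 9).
    Divide the congruence (and modulus) by g = 9: 14·t ≡ -12 (mod 1).
    Modulo 1 every t works; take t = 0.
    Then x = 108 + 126·0 = 108, valid modulo lcm(126, 9) = 126: x ≡ 108 (mod 126).
Verify: 108 mod 18 = 0, 108 mod 21 = 3, 108 mod 9 = 0.

x ≡ 108 (mod 126).


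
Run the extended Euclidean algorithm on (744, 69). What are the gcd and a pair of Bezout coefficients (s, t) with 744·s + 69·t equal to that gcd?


Euclidean algorithm on (744, 69) — divide until remainder is 0:
  744 = 10 · 69 + 54
  69 = 1 · 54 + 15
  54 = 3 · 15 + 9
  15 = 1 · 9 + 6
  9 = 1 · 6 + 3
  6 = 2 · 3 + 0
gcd(744, 69) = 3.
Track Bezout coefficients alongside the remainders: start with r₀ = 744 = a·1 + b·0 (s = 1, t = 0) and r₁ = 69 = a·0 + b·1 (s = 0, t = 1); each new remainder r_{k+1} = r_{k-1} − q_k·r_k inherits s_{k+1} = s_{k-1} − q_k·s_k, t_{k+1} = t_{k-1} − q_k·t_k, so r_k = a·s_k + b·t_k at every step:
  q = 10: r = 54, s = 1 − 10·0 = 1, t = 0 − 10·1 = -10  (check: 744·1 + 69·(-10) = 54)
  q = 1: r = 15, s = 0 − 1·1 = -1, t = 1 − 1·(-10) = 11  (check: 744·(-1) + 69·11 = 15)
  q = 3: r = 9, s = 1 − 3·(-1) = 4, t = -10 − 3·11 = -43  (check: 744·4 + 69·(-43) = 9)
  q = 1: r = 6, s = -1 − 1·4 = -5, t = 11 − 1·(-43) = 54  (check: 744·(-5) + 69·54 = 6)
  q = 1: r = 3, s = 4 − 1·(-5) = 9, t = -43 − 1·54 = -97  (check: 744·9 + 69·(-97) = 3)
The row with r = 3 (the gcd) gives the Bezout coefficients s = 9, t = -97.
Result: 744 · (9) + 69 · (-97) = 3.

gcd(744, 69) = 3; s = 9, t = -97 (check: 744·9 + 69·(-97) = 3).


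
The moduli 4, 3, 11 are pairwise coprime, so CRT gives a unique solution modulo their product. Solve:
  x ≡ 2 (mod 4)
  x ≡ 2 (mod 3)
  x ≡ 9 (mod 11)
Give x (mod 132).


Moduli 4, 3, 11 are pairwise coprime; by CRT there is a unique solution modulo M = 4 · 3 · 11 = 132.
Solve pairwise, accumulating the modulus:
  Start with x ≡ 2 (mod 4).
  Combine with x ≡ 2 (mod 3): since gcd(4, 3) = 1, we get a unique residue mod 12.
    Write x = 2 + 4·t and substitute into x ≡ 2 (mod 3): 4·t ≡ 2 − 2 = 0 (mod 3).
    Reduce coefficients mod 3: 1·t ≡ 0 (mod 3).
    So t ≡ 0 (mod 3).
    Then x = 2 + 4·0 = 2, valid modulo lcm(4, 3) = 12: x ≡ 2 (mod 12).
  Combine with x ≡ 9 (mod 11): since gcd(12, 11) = 1, we get a unique residue mod 132.
    Write x = 2 + 12·t and substitute into x ≡ 9 (mod 11): 12·t ≡ 9 − 2 = 7 (mod 11).
    Reduce coefficients mod 11: 1·t ≡ 7 (mod 11).
    So t ≡ 7 (mod 11).
    Then x = 2 + 12·7 = 86, valid modulo lcm(12, 11) = 132: x ≡ 86 (mod 132).
Verify: 86 mod 4 = 2 ✓, 86 mod 3 = 2 ✓, 86 mod 11 = 9 ✓.

x ≡ 86 (mod 132).


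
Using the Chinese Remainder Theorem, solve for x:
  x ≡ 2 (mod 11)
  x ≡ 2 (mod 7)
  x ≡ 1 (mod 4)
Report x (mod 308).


Moduli 11, 7, 4 are pairwise coprime; by CRT there is a unique solution modulo M = 11 · 7 · 4 = 308.
Solve pairwise, accumulating the modulus:
  Start with x ≡ 2 (mod 11).
  Combine with x ≡ 2 (mod 7): since gcd(11, 7) = 1, we get a unique residue mod 77.
    Write x = 2 + 11·t and substitute into x ≡ 2 (mod 7): 11·t ≡ 2 − 2 = 0 (mod 7).
    Reduce coefficients mod 7: 4·t ≡ 0 (mod 7).
    The inverse of 4 mod 7 is 2 (since 4·2 = 8 = 1·7 + 1), so t ≡ 2·0 = 0 ≡ 0 (mod 7).
    Then x = 2 + 11·0 = 2, valid modulo lcm(11, 7) = 77: x ≡ 2 (mod 77).
  Combine with x ≡ 1 (mod 4): since gcd(77, 4) = 1, we get a unique residue mod 308.
    Write x = 2 + 77·t and substitute into x ≡ 1 (mod 4): 77·t ≡ 1 − 2 = -1 (mod 4).
    Reduce coefficients mod 4: 1·t ≡ 3 (mod 4).
    So t ≡ 3 (mod 4).
    Then x = 2 + 77·3 = 233, valid modulo lcm(77, 4) = 308: x ≡ 233 (mod 308).
Verify: 233 mod 11 = 2 ✓, 233 mod 7 = 2 ✓, 233 mod 4 = 1 ✓.

x ≡ 233 (mod 308).


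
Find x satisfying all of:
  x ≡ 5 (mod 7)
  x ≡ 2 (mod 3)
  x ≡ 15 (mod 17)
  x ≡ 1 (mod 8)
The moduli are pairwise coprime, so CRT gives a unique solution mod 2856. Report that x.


Product of moduli M = 7 · 3 · 17 · 8 = 2856.
Merge one congruence at a time:
  Start: x ≡ 5 (mod 7).
  Combine with x ≡ 2 (mod 3); new modulus lcm = 21.
    Write x = 5 + 7·t and substitute into x ≡ 2 (mod 3): 7·t ≡ 2 − 5 = -3 (mod 3).
    Reduce coefficients mod 3: 1·t ≡ 0 (mod 3).
    So t ≡ 0 (mod 3).
    Then x = 5 + 7·0 = 5, valid modulo lcm(7, 3) = 21: x ≡ 5 (mod 21).
  Combine with x ≡ 15 (mod 17); new modulus lcm = 357.
    Write x = 5 + 21·t and substitute into x ≡ 15 (mod 17): 21·t ≡ 15 − 5 = 10 (mod 17).
    Reduce coefficients mod 17: 4·t ≡ 10 (mod 17).
    The inverse of 4 mod 17 is 13 (since 4·13 = 52 = 3·17 + 1), so t ≡ 13·10 = 130 ≡ 11 (mod 17).
    Then x = 5 + 21·11 = 236, valid modulo lcm(21, 17) = 357: x ≡ 236 (mod 357).
  Combine with x ≡ 1 (mod 8); new modulus lcm = 2856.
    Write x = 236 + 357·t and substitute into x ≡ 1 (mod 8): 357·t ≡ 1 − 236 = -235 (mod 8).
    Reduce coefficients mod 8: 5·t ≡ 5 (mod 8).
    The inverse of 5 mod 8 is 5 (since 5·5 = 25 = 3·8 + 1), so t ≡ 5·5 = 25 ≡ 1 (mod 8).
    Then x = 236 + 357·1 = 593, valid modulo lcm(357, 8) = 2856: x ≡ 593 (mod 2856).
Verify against each original: 593 mod 7 = 5, 593 mod 3 = 2, 593 mod 17 = 15, 593 mod 8 = 1.

x ≡ 593 (mod 2856).


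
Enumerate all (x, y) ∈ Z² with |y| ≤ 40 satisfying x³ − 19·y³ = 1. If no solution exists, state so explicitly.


The equation is x³ - 19y³ = 1. For fixed y, x³ = 19·y³ + 1, so a solution requires the RHS to be a perfect cube.
Strategy: iterate y from -40 to 40, compute RHS = 19·y³ + 1, and check whether it is a (positive or negative) perfect cube.
Check small values of y:
  y = 0: RHS = 1 = (1)³ ⇒ x = 1 works.
  y = 1: RHS = 20 is not a perfect cube.
  y = -1: RHS = -18 is not a perfect cube.
  y = 2: RHS = 153 is not a perfect cube.
  y = -2: RHS = -151 is not a perfect cube.
  y = 3: RHS = 514 is not a perfect cube.
  y = -3: RHS = -512 = (-8)³ ⇒ x = -8 works.
Continuing the search up to |y| = 40 finds no further solutions beyond those listed.
Collected solutions: (1, 0), (-8, -3).

Solutions (with |y| ≤ 40): (1, 0), (-8, -3).


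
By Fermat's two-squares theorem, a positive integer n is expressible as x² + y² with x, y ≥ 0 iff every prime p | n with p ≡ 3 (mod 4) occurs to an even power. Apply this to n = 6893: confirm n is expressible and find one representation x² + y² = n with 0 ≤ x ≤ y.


Step 1: Factor n = 6893 = 61 · 113.
Step 2: Check the mod-4 condition on each prime factor: 61 ≡ 1 (mod 4), exponent 1; 113 ≡ 1 (mod 4), exponent 1.
All primes ≡ 3 (mod 4) appear to even exponent (or don't appear), so by the two-squares theorem n IS expressible as a sum of two squares.
Step 3: Build a representation. Here n = 61 · 113 is a product of primes ≡ 1 (mod 4). Each prime p ≡ 1 (mod 4) is itself a sum of two squares; find a² by testing p − a² for a perfect square:
  61: 61 − 1² = 60, 61 − 2² = 57, 61 − 3² = 52, 61 − 4² = 45, 61 − 5² = 36 = 6² ⇒ 61 = 5² + 6².
  113: 113 − 1² = 112, 113 − 2² = 109, 113 − 3² = 104, 113 − 4² = 97, 113 − 5² = 88, 113 − 6² = 77, 113 − 7² = 64 = 8² ⇒ 113 = 7² + 8².
  Combine using the Brahmagupta–Fibonacci identity (a² + b²)(c² + d²) = (ac − bd)² + (ad + bc)² = (ac + bd)² + (ad − bc)²:
  61 · 113 = 6893: from (5² + 6²)(7² + 8²), take (5·7 − 6·8, 5·8 + 6·7) = (35 − 48, 40 + 42) = (-13, 82); dropping signs (only squares matter) gives (13, 82); check 13² + 82² = 169 + 6724 = 6893 ✓.
Step 4: Order so x ≤ y and verify: 13² + 82² = 169 + 6724 = 6893 = n. ✓

n = 6893 = 13² + 82² (one valid representation with x ≤ y).


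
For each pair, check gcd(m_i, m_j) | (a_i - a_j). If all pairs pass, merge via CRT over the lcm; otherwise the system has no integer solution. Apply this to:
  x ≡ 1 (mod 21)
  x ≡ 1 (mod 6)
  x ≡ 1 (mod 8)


Moduli 21, 6, 8 are not pairwise coprime, so CRT works modulo lcm(m_i) when all pairwise compatibility conditions hold.
Pairwise compatibility: gcd(m_i, m_j) must divide a_i - a_j for every pair.
Merge one congruence at a time:
  Start: x ≡ 1 (mod 21).
  Combine with x ≡ 1 (mod 6): gcd(21, 6) = 3; 1 - 1 = 0, which IS divisible by 3, so compatible.
    Write x = 1 + 21·t and substitute into x ≡ 1 (mod 6): 21·t ≡ 1 − 1 = 0 (mod 6).
    Divide the congruence (and modulus) by g = 3: 7·t ≡ 0 (mod 2).
    Reduce coefficients mod 2: 1·t ≡ 0 (mod 2).
    So t ≡ 0 (mod 2).
    Then x = 1 + 21·0 = 1, valid modulo lcm(21, 6) = 42: x ≡ 1 (mod 42).
  Combine with x ≡ 1 (mod 8): gcd(42, 8) = 2; 1 - 1 = 0, which IS divisible by 2, so compatible.
    Write x = 1 + 42·t and substitute into x ≡ 1 (mod 8): 42·t ≡ 1 − 1 = 0 (mod 8).
    Divide the congruence (and modulus) by g = 2: 21·t ≡ 0 (mod 4).
    Reduce coefficients mod 4: 1·t ≡ 0 (mod 4).
    So t ≡ 0 (mod 4).
    Then x = 1 + 42·0 = 1, valid modulo lcm(42, 8) = 168: x ≡ 1 (mod 168).
Verify: 1 mod 21 = 1, 1 mod 6 = 1, 1 mod 8 = 1.

x ≡ 1 (mod 168).


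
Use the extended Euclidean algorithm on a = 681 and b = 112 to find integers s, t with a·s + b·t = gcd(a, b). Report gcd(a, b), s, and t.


Euclidean algorithm on (681, 112) — divide until remainder is 0:
  681 = 6 · 112 + 9
  112 = 12 · 9 + 4
  9 = 2 · 4 + 1
  4 = 4 · 1 + 0
gcd(681, 112) = 1.
Track Bezout coefficients alongside the remainders: start with r₀ = 681 = a·1 + b·0 (s = 1, t = 0) and r₁ = 112 = a·0 + b·1 (s = 0, t = 1); each new remainder r_{k+1} = r_{k-1} − q_k·r_k inherits s_{k+1} = s_{k-1} − q_k·s_k, t_{k+1} = t_{k-1} − q_k·t_k, so r_k = a·s_k + b·t_k at every step:
  q = 6: r = 9, s = 1 − 6·0 = 1, t = 0 − 6·1 = -6  (check: 681·1 + 112·(-6) = 9)
  q = 12: r = 4, s = 0 − 12·1 = -12, t = 1 − 12·(-6) = 73  (check: 681·(-12) + 112·73 = 4)
  q = 2: r = 1, s = 1 − 2·(-12) = 25, t = -6 − 2·73 = -152  (check: 681·25 + 112·(-152) = 1)
The row with r = 1 (the gcd) gives the Bezout coefficients s = 25, t = -152.
Result: 681 · (25) + 112 · (-152) = 1.

gcd(681, 112) = 1; s = 25, t = -152 (check: 681·25 + 112·(-152) = 1).


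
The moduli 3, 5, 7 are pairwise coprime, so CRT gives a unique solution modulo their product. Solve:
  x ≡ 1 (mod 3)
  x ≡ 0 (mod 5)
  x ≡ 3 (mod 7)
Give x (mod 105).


Moduli 3, 5, 7 are pairwise coprime; by CRT there is a unique solution modulo M = 3 · 5 · 7 = 105.
Solve pairwise, accumulating the modulus:
  Start with x ≡ 1 (mod 3).
  Combine with x ≡ 0 (mod 5): since gcd(3, 5) = 1, we get a unique residue mod 15.
    Write x = 1 + 3·t and substitute into x ≡ 0 (mod 5): 3·t ≡ 0 − 1 = -1 (mod 5).
    Reduce coefficients mod 5: 3·t ≡ 4 (mod 5).
    The inverse of 3 mod 5 is 2 (since 3·2 = 6 = 1·5 + 1), so t ≡ 2·4 = 8 ≡ 3 (mod 5).
    Then x = 1 + 3·3 = 10, valid modulo lcm(3, 5) = 15: x ≡ 10 (mod 15).
  Combine with x ≡ 3 (mod 7): since gcd(15, 7) = 1, we get a unique residue mod 105.
    Write x = 10 + 15·t and substitute into x ≡ 3 (mod 7): 15·t ≡ 3 − 10 = -7 (mod 7).
    Reduce coefficients mod 7: 1·t ≡ 0 (mod 7).
    So t ≡ 0 (mod 7).
    Then x = 10 + 15·0 = 10, valid modulo lcm(15, 7) = 105: x ≡ 10 (mod 105).
Verify: 10 mod 3 = 1 ✓, 10 mod 5 = 0 ✓, 10 mod 7 = 3 ✓.

x ≡ 10 (mod 105).


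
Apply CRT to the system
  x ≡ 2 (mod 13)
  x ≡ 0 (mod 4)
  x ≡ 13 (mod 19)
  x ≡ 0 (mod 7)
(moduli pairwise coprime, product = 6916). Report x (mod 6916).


Product of moduli M = 13 · 4 · 19 · 7 = 6916.
Merge one congruence at a time:
  Start: x ≡ 2 (mod 13).
  Combine with x ≡ 0 (mod 4); new modulus lcm = 52.
    Write x = 2 + 13·t and substitute into x ≡ 0 (mod 4): 13·t ≡ 0 − 2 = -2 (mod 4).
    Reduce coefficients mod 4: 1·t ≡ 2 (mod 4).
    So t ≡ 2 (mod 4).
    Then x = 2 + 13·2 = 28, valid modulo lcm(13, 4) = 52: x ≡ 28 (mod 52).
  Combine with x ≡ 13 (mod 19); new modulus lcm = 988.
    Write x = 28 + 52·t and substitute into x ≡ 13 (mod 19): 52·t ≡ 13 − 28 = -15 (mod 19).
    Reduce coefficients mod 19: 14·t ≡ 4 (mod 19).
    The inverse of 14 mod 19 is 15 (since 14·15 = 210 = 11·19 + 1), so t ≡ 15·4 = 60 ≡ 3 (mod 19).
    Then x = 28 + 52·3 = 184, valid modulo lcm(52, 19) = 988: x ≡ 184 (mod 988).
  Combine with x ≡ 0 (mod 7); new modulus lcm = 6916.
    Write x = 184 + 988·t and substitute into x ≡ 0 (mod 7): 988·t ≡ 0 − 184 = -184 (mod 7).
    Reduce coefficients mod 7: 1·t ≡ 5 (mod 7).
    So t ≡ 5 (mod 7).
    Then x = 184 + 988·5 = 5124, valid modulo lcm(988, 7) = 6916: x ≡ 5124 (mod 6916).
Verify against each original: 5124 mod 13 = 2, 5124 mod 4 = 0, 5124 mod 19 = 13, 5124 mod 7 = 0.

x ≡ 5124 (mod 6916).


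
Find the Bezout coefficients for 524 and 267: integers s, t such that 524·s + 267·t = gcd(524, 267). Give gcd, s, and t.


Euclidean algorithm on (524, 267) — divide until remainder is 0:
  524 = 1 · 267 + 257
  267 = 1 · 257 + 10
  257 = 25 · 10 + 7
  10 = 1 · 7 + 3
  7 = 2 · 3 + 1
  3 = 3 · 1 + 0
gcd(524, 267) = 1.
Track Bezout coefficients alongside the remainders: start with r₀ = 524 = a·1 + b·0 (s = 1, t = 0) and r₁ = 267 = a·0 + b·1 (s = 0, t = 1); each new remainder r_{k+1} = r_{k-1} − q_k·r_k inherits s_{k+1} = s_{k-1} − q_k·s_k, t_{k+1} = t_{k-1} − q_k·t_k, so r_k = a·s_k + b·t_k at every step:
  q = 1: r = 257, s = 1 − 1·0 = 1, t = 0 − 1·1 = -1  (check: 524·1 + 267·(-1) = 257)
  q = 1: r = 10, s = 0 − 1·1 = -1, t = 1 − 1·(-1) = 2  (check: 524·(-1) + 267·2 = 10)
  q = 25: r = 7, s = 1 − 25·(-1) = 26, t = -1 − 25·2 = -51  (check: 524·26 + 267·(-51) = 7)
  q = 1: r = 3, s = -1 − 1·26 = -27, t = 2 − 1·(-51) = 53  (check: 524·(-27) + 267·53 = 3)
  q = 2: r = 1, s = 26 − 2·(-27) = 80, t = -51 − 2·53 = -157  (check: 524·80 + 267·(-157) = 1)
The row with r = 1 (the gcd) gives the Bezout coefficients s = 80, t = -157.
Result: 524 · (80) + 267 · (-157) = 1.

gcd(524, 267) = 1; s = 80, t = -157 (check: 524·80 + 267·(-157) = 1).


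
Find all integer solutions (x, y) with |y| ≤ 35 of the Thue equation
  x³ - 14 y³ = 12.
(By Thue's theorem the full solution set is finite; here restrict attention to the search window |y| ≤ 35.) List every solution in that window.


The equation is x³ - 14y³ = 12. For fixed y, x³ = 14·y³ + 12, so a solution requires the RHS to be a perfect cube.
Strategy: iterate y from -35 to 35, compute RHS = 14·y³ + 12, and check whether it is a (positive or negative) perfect cube.
Check small values of y:
  y = 0: RHS = 12 is not a perfect cube.
  y = 1: RHS = 26 is not a perfect cube.
  y = -1: RHS = -2 is not a perfect cube.
  y = 2: RHS = 124 is not a perfect cube.
  y = -2: RHS = -100 is not a perfect cube.
  y = 3: RHS = 390 is not a perfect cube.
  y = -3: RHS = -366 is not a perfect cube.
Continuing the search up to |y| = 35 finds no solutions either.
No (x, y) in the scanned range satisfies the equation.

No integer solutions with |y| ≤ 35.


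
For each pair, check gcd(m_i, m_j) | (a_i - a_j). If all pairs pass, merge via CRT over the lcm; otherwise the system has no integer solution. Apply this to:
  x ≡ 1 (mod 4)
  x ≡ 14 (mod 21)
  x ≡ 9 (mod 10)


Moduli 4, 21, 10 are not pairwise coprime, so CRT works modulo lcm(m_i) when all pairwise compatibility conditions hold.
Pairwise compatibility: gcd(m_i, m_j) must divide a_i - a_j for every pair.
Merge one congruence at a time:
  Start: x ≡ 1 (mod 4).
  Combine with x ≡ 14 (mod 21): gcd(4, 21) = 1; 14 - 1 = 13, which IS divisible by 1, so compatible.
    Write x = 1 + 4·t and substitute into x ≡ 14 (mod 21): 4·t ≡ 14 − 1 = 13 (mod 21).
    The inverse of 4 mod 21 is 16 (since 4·16 = 64 = 3·21 + 1), so t ≡ 16·13 = 208 ≡ 19 (mod 21).
    Then x = 1 + 4·19 = 77, valid modulo lcm(4, 21) = 84: x ≡ 77 (mod 84).
  Combine with x ≡ 9 (mod 10): gcd(84, 10) = 2; 9 - 77 = -68, which IS divisible by 2, so compatible.
    Write x = 77 + 84·t and substitute into x ≡ 9 (mod 10): 84·t ≡ 9 − 77 = -68 (mod 10).
    Divide the congruence (and modulus) by g = 2: 42·t ≡ -34 (mod 5).
    Reduce coefficients mod 5: 2·t ≡ 1 (mod 5).
    The inverse of 2 mod 5 is 3 (since 2·3 = 6 = 1·5 + 1), so t ≡ 3·1 = 3 ≡ 3 (mod 5).
    Then x = 77 + 84·3 = 329, valid modulo lcm(84, 10) = 420: x ≡ 329 (mod 420).
Verify: 329 mod 4 = 1, 329 mod 21 = 14, 329 mod 10 = 9.

x ≡ 329 (mod 420).


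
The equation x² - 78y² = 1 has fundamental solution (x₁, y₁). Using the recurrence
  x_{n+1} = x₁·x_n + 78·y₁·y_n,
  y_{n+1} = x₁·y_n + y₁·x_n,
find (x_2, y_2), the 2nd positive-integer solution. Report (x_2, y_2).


Step 1: Find the fundamental solution (x₁, y₁) of x² - 78y² = 1.
  Expand √78 as a continued fraction. a₀ = ⌊√78⌋ = 8; iterate m_{k+1} = d_k·a_k − m_k, d_{k+1} = (78 − m_{k+1}²)/d_k, a_{k+1} = ⌊(a₀ + m_{k+1})/d_{k+1}⌋ (starting m₀ = 0, d₀ = 1), with convergents p_k = a_k·p_{k-1} + p_{k-2}, q_k = a_k·q_{k-1} + q_{k-2} (p₋₁ = 1, q₋₁ = 0):
  k = 0: a₀ = 8; p₀/q₀ = 8/1; p₀² − 78·q₀² = 64 − 78 = -14.
  k = 1: m = 8, d = 14, a = ⌊(8 + 8)/14⌋ = 1; p/q = (1·8 + 1)/(1·1 + 0) = 9/1; p² − 78·q² = 81 − 78 = 3.
  k = 2: m = 6, d = 3, a = ⌊(8 + 6)/3⌋ = 4; p/q = (4·9 + 8)/(4·1 + 1) = 44/5; p² − 78·q² = 1936 − 1950 = -14.
  k = 3: m = 6, d = 14, a = ⌊(8 + 6)/14⌋ = 1; p/q = (1·44 + 9)/(1·5 + 1) = 53/6; p² − 78·q² = 2809 − 2808 = 1.
  The first convergent with p² − 78·q² = 1 gives the fundamental solution (x₁, y₁) = (53, 6).
Step 2: Apply the recurrence (x_{n+1}, y_{n+1}) = (x₁x_n + 78y₁y_n, x₁y_n + y₁x_n) repeatedly.
  From (x_1, y_1) = (53, 6): x_2 = 53·53 + 78·6·6 = 5617; y_2 = 53·6 + 6·53 = 636.
Step 3: Verify x_2² - 78·y_2² = 31550689 - 31550688 = 1 (should be 1). ✓

(x_1, y_1) = (53, 6); (x_2, y_2) = (5617, 636).


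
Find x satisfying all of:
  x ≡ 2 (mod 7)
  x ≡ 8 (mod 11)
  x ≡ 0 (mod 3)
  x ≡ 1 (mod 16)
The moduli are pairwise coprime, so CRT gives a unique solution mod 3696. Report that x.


Product of moduli M = 7 · 11 · 3 · 16 = 3696.
Merge one congruence at a time:
  Start: x ≡ 2 (mod 7).
  Combine with x ≡ 8 (mod 11); new modulus lcm = 77.
    Write x = 2 + 7·t and substitute into x ≡ 8 (mod 11): 7·t ≡ 8 − 2 = 6 (mod 11).
    The inverse of 7 mod 11 is 8 (since 7·8 = 56 = 5·11 + 1), so t ≡ 8·6 = 48 ≡ 4 (mod 11).
    Then x = 2 + 7·4 = 30, valid modulo lcm(7, 11) = 77: x ≡ 30 (mod 77).
  Combine with x ≡ 0 (mod 3); new modulus lcm = 231.
    Write x = 30 + 77·t and substitute into x ≡ 0 (mod 3): 77·t ≡ 0 − 30 = -30 (mod 3).
    Reduce coefficients mod 3: 2·t ≡ 0 (mod 3).
    The inverse of 2 mod 3 is 2 (since 2·2 = 4 = 1·3 + 1), so t ≡ 2·0 = 0 ≡ 0 (mod 3).
    Then x = 30 + 77·0 = 30, valid modulo lcm(77, 3) = 231: x ≡ 30 (mod 231).
  Combine with x ≡ 1 (mod 16); new modulus lcm = 3696.
    Write x = 30 + 231·t and substitute into x ≡ 1 (mod 16): 231·t ≡ 1 − 30 = -29 (mod 16).
    Reduce coefficients mod 16: 7·t ≡ 3 (mod 16).
    The inverse of 7 mod 16 is 7 (since 7·7 = 49 = 3·16 + 1), so t ≡ 7·3 = 21 ≡ 5 (mod 16).
    Then x = 30 + 231·5 = 1185, valid modulo lcm(231, 16) = 3696: x ≡ 1185 (mod 3696).
Verify against each original: 1185 mod 7 = 2, 1185 mod 11 = 8, 1185 mod 3 = 0, 1185 mod 16 = 1.

x ≡ 1185 (mod 3696).
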